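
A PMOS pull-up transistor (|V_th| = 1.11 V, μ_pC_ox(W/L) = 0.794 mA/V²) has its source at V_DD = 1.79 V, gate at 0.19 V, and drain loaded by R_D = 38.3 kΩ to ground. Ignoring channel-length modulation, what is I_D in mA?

V_SG = V_DD − V_G = 1.79 − 0.19 = 1.6 V, so V_ov = 1.6 − 1.11 = 0.49 V.
Assume saturation: I_D = ½ k_p V_ov² = 0.5 × 0.794 × 0.49² = 0.0953 mA, giving V_SD = V_DD − I_D R_D = 1.79 − 0.0953 × 38.3 = -1.86 V.
But -1.86 V < V_ov = 0.49 V, so the device is actually in triode.
In triode I_D = k_p[V_ov V_SD − ½ V_SD²] and I_D = (V_DD − V_SD)/R_D. Equating: 15.2 V_SD² − 15.9 V_SD + 1.79 = 0, giving V_SD = 0.128 V (the root below V_ov).
I_D = (1.79 − 0.128) / 38.3 = 0.0434 mA.

I_D = 0.0434 mA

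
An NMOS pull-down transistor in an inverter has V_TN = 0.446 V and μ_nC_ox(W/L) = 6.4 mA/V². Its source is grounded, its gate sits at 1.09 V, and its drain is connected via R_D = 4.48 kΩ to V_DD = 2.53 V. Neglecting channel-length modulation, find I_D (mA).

V_GS = V_G = 1.09 V, so V_ov = 1.09 − 0.446 = 0.644 V.
Assume saturation: I_D = ½ k_n V_ov² = 0.5 × 6.4 × 0.644² = 1.33 mA, giving V_DS = V_DD − I_D R_D = 2.53 − 1.33 × 4.48 = -3.42 V.
But -3.42 V < V_ov = 0.644 V, so the device is actually in triode.
In triode I_D = k_n[V_ov V_DS − ½ V_DS²] and I_D = (V_DD − V_DS)/R_D. Equating: 14.3 V_DS² − 19.46 V_DS + 2.53 = 0, giving V_DS = 0.146 V (the root below V_ov).
I_D = (2.53 − 0.146) / 4.48 = 0.532 mA.

I_D = 0.532 mA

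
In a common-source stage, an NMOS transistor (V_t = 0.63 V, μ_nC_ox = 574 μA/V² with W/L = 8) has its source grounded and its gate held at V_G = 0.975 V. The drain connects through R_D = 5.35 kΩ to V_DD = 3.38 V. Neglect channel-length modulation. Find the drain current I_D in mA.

V_GS = V_G = 0.975 V, so V_ov = 0.975 − 0.63 = 0.345 V.
k_n = μ_nC_ox · (W/L) = 4.592 mA/V².
Assume saturation: I_D = ½ k_n V_ov² = 0.5 × 4.592 × 0.345² = 0.273 mA, giving V_DS = V_DD − I_D R_D = 3.38 − 0.273 × 5.35 = 1.92 V.
V_DS = 1.92 V ≥ V_ov = 0.345 V, confirming saturation.

I_D = 0.273 mA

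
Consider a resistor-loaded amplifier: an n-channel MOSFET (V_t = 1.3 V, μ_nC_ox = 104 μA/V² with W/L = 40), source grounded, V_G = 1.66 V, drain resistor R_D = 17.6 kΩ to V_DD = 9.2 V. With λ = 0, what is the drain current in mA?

V_GS = V_G = 1.66 V, so V_ov = 1.66 − 1.3 = 0.36 V.
k_n = μ_nC_ox · (W/L) = 4.16 mA/V².
Assume saturation: I_D = ½ k_n V_ov² = 0.5 × 4.16 × 0.36² = 0.27 mA, giving V_DS = V_DD − I_D R_D = 9.2 − 0.27 × 17.6 = 4.46 V.
V_DS = 4.46 V ≥ V_ov = 0.36 V, confirming saturation.

I_D = 0.270 mA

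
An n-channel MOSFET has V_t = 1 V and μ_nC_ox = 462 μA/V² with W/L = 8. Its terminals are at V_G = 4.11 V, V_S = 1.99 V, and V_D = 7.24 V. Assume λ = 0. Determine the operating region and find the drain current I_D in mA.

Saturation; I_D = 2.32 mA

V_GS = V_G − V_S = 4.11 − 1.99 = 2.12 V; V_DS = V_D − V_S = 7.24 − 1.99 = 5.25 V.
k_n = μ_nC_ox · (W/L) = 3.696 mA/V².
V_ov = V_GS − V_t = 2.12 − 1 = 1.12 V.
Since V_DS = 5.25 V ≥ V_ov = 1.12 V, the device is in saturation.
I_D = ½ k_n V_ov² = 0.5 × 3.696 × 1.12² = 2.32 mA.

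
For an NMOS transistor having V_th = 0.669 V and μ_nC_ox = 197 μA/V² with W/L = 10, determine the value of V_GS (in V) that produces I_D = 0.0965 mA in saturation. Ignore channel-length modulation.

V_GS = 0.982 V

k_n = μ_nC_ox · (W/L) = 1.97 mA/V².
In saturation I_D = ½ k_n (V_GS − V_th)², so V_GS − V_th = √(2 I_D / k_n) = √(2 × 0.0965 / 1.97) = 0.313 V.
V_GS = 0.669 + 0.313 = 0.982 V.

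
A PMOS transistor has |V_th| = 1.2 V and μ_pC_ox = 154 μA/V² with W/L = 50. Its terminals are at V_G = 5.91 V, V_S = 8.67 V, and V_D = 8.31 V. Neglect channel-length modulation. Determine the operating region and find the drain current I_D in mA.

Triode; I_D = 3.83 mA

V_SG = V_S − V_G = 8.67 − 5.91 = 2.76 V; V_SD = V_S − V_D = 8.67 − 8.31 = 0.36 V.
k_p = μ_pC_ox · (W/L) = 7.7 mA/V².
V_ov = V_SG − |V_th| = 2.76 − 1.2 = 1.56 V.
Since V_SD = 0.36 V < V_ov = 1.56 V, the device is in the triode region.
I_D = k_p [V_ov · V_SD − ½ V_SD²] = 7.7 × [1.56 × 0.36 − 0.5 × 0.36²] = 3.83 mA.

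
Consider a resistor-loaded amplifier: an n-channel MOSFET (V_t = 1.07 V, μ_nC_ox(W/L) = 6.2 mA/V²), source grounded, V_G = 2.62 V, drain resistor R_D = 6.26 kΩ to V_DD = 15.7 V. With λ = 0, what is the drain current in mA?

V_GS = V_G = 2.62 V, so V_ov = 2.62 − 1.07 = 1.55 V.
Assume saturation: I_D = ½ k_n V_ov² = 0.5 × 6.2 × 1.55² = 7.45 mA, giving V_DS = V_DD − I_D R_D = 15.7 − 7.45 × 6.26 = -30.9 V.
But -30.9 V < V_ov = 1.55 V, so the device is actually in triode.
In triode I_D = k_n[V_ov V_DS − ½ V_DS²] and I_D = (V_DD − V_DS)/R_D. Equating: 19.4 V_DS² − 61.16 V_DS + 15.7 = 0, giving V_DS = 0.282 V (the root below V_ov).
I_D = (15.7 − 0.282) / 6.26 = 2.46 mA.

I_D = 2.46 mA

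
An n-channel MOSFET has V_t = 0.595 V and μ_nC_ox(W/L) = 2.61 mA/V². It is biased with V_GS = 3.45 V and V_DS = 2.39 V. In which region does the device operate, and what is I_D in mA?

Triode; I_D = 10.4 mA

V_ov = V_GS − V_t = 3.45 − 0.595 = 2.86 V.
Since V_DS = 2.39 V < V_ov = 2.86 V, the device is in the triode region.
I_D = k_n [V_ov · V_DS − ½ V_DS²] = 2.61 × [2.86 × 2.39 − 0.5 × 2.39²] = 10.4 mA.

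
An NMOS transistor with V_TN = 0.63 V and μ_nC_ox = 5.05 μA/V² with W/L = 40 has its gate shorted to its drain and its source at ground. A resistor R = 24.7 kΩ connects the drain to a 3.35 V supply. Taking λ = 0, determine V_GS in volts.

With gate tied to drain, V_GS = V_DS ≥ V_GS − V_TN, so the device is in saturation.
k_n = μ_nC_ox · (W/L) = 0.202 mA/V².
KCL at the drain: ½ k_n (V_GS − V_TN)² = (V_DD − V_GS)/R.
Let x = V_GS − 0.63. Then 2.49 x² + x − 2.72 = 0, giving x = 0.863 V (positive root), so V_GS = 1.49 V.
I_D = (V_DD − V_GS)/R = (3.35 − 1.49) / 24.7 = 0.0752 mA.

V_GS = 1.49 V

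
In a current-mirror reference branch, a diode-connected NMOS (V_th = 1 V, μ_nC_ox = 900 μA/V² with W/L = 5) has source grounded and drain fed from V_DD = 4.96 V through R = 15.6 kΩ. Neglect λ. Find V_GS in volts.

With gate tied to drain, V_GS = V_DS ≥ V_GS − V_th, so the device is in saturation.
k_n = μ_nC_ox · (W/L) = 4.5 mA/V².
KCL at the drain: ½ k_n (V_GS − V_th)² = (V_DD − V_GS)/R.
Let x = V_GS − 1. Then 35.1 x² + x − 3.96 = 0, giving x = 0.322 V (positive root), so V_GS = 1.32 V.
I_D = (V_DD − V_GS)/R = (4.96 − 1.32) / 15.6 = 0.233 mA.

V_GS = 1.32 V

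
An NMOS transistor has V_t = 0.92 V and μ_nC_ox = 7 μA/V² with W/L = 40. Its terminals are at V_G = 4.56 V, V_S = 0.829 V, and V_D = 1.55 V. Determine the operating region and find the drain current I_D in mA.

V_GS = V_G − V_S = 4.56 − 0.829 = 3.73 V; V_DS = V_D − V_S = 1.55 − 0.829 = 0.721 V.
k_n = μ_nC_ox · (W/L) = 0.28 mA/V².
V_ov = V_GS − V_t = 3.73 − 0.92 = 2.81 V.
Since V_DS = 0.721 V < V_ov = 2.81 V, the device is in the triode region.
I_D = k_n [V_ov · V_DS − ½ V_DS²] = 0.28 × [2.81 × 0.721 − 0.5 × 0.721²] = 0.495 mA.

Triode; I_D = 0.495 mA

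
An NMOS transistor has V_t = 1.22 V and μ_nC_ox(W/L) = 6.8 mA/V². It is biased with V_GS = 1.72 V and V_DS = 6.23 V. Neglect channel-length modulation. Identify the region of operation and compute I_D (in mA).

Saturation; I_D = 0.850 mA

V_ov = V_GS − V_t = 1.72 − 1.22 = 0.5 V.
Since V_DS = 6.23 V ≥ V_ov = 0.5 V, the device is in saturation.
I_D = ½ k_n V_ov² = 0.5 × 6.8 × 0.5² = 0.85 mA.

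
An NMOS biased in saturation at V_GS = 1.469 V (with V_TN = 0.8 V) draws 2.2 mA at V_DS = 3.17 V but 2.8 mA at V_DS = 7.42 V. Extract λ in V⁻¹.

With V_GS fixed, I_D ∝ (1 + λ V_DS) in saturation, so I_D2/I_D1 = (1 + λ V_DS2)/(1 + λ V_DS1).
2.8/2.2 = 1.273 = (1 + 7.42 λ)/(1 + 3.17 λ).
Solving: λ (I_D1 V_DS2 − I_D2 V_DS1) = I_D2 − I_D1, so λ = (2.8 − 2.2) / (2.2 × 7.42 − 2.8 × 3.17) = 0.6 / 7.45 = 0.0806 V⁻¹.

λ = 0.0806 V⁻¹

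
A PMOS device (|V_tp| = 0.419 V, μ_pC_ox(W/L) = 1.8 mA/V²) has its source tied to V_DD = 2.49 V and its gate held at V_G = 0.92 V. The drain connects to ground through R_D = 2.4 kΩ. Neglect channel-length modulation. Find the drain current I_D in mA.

I_D = 0.824 mA

V_SG = V_DD − V_G = 2.49 − 0.92 = 1.57 V, so V_ov = 1.57 − 0.419 = 1.15 V.
Assume saturation: I_D = ½ k_p V_ov² = 0.5 × 1.8 × 1.15² = 1.19 mA, giving V_SD = V_DD − I_D R_D = 2.49 − 1.19 × 2.4 = -0.372 V.
But -0.372 V < V_ov = 1.15 V, so the device is actually in triode.
In triode I_D = k_p[V_ov V_SD − ½ V_SD²] and I_D = (V_DD − V_SD)/R_D. Equating: 2.16 V_SD² − 5.972 V_SD + 2.49 = 0, giving V_SD = 0.512 V (the root below V_ov).
I_D = (2.49 − 0.512) / 2.4 = 0.824 mA.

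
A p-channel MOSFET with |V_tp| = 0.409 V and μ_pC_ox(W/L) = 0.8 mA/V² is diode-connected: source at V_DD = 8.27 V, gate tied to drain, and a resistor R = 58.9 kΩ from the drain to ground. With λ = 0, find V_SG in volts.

V_SG = 0.966 V

With gate tied to drain, V_SG = V_SD ≥ V_SG − |V_tp|, so the device is in saturation.
KCL at the drain: ½ k_p (V_SG − |V_tp|)² = (V_DD − V_SG)/R.
Let x = V_SG − 0.409. Then 23.6 x² + x − 7.861 = 0, giving x = 0.557 V (positive root), so V_SG = 0.966 V.
I_D = (V_DD − V_SG)/R = (8.27 − 0.966) / 58.9 = 0.124 mA.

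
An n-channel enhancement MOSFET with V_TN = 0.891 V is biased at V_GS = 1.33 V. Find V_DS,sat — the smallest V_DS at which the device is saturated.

V_DS,sat = 0.439 V

The boundary between triode and saturation is V_DS = V_GS − V_TN = V_ov.
V_ov = 1.33 − 0.891 = 0.439 V.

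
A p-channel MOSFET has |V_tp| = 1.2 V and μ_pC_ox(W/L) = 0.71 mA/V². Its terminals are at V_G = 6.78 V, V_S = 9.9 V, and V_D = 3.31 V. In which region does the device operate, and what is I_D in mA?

Saturation; I_D = 1.31 mA

V_SG = V_S − V_G = 9.9 − 6.78 = 3.12 V; V_SD = V_S − V_D = 9.9 − 3.31 = 6.59 V.
V_ov = V_SG − |V_tp| = 3.12 − 1.2 = 1.92 V.
Since V_SD = 6.59 V ≥ V_ov = 1.92 V, the device is in saturation.
I_D = ½ k_p V_ov² = 0.5 × 0.71 × 1.92² = 1.31 mA.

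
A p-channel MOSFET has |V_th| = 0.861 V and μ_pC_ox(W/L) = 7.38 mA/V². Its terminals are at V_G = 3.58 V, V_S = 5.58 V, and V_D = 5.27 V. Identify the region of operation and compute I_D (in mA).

V_SG = V_S − V_G = 5.58 − 3.58 = 2 V; V_SD = V_S − V_D = 5.58 − 5.27 = 0.31 V.
V_ov = V_SG − |V_th| = 2 − 0.861 = 1.14 V.
Since V_SD = 0.31 V < V_ov = 1.14 V, the device is in the triode region.
I_D = k_p [V_ov · V_SD − ½ V_SD²] = 7.38 × [1.14 × 0.31 − 0.5 × 0.31²] = 2.25 mA.

Triode; I_D = 2.25 mA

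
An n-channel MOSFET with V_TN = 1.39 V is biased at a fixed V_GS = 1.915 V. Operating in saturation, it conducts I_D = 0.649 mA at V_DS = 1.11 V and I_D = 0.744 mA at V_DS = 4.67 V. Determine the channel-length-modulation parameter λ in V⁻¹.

λ = 0.0431 V⁻¹

With V_GS fixed, I_D ∝ (1 + λ V_DS) in saturation, so I_D2/I_D1 = (1 + λ V_DS2)/(1 + λ V_DS1).
0.744/0.649 = 1.146 = (1 + 4.67 λ)/(1 + 1.11 λ).
Solving: λ (I_D1 V_DS2 − I_D2 V_DS1) = I_D2 − I_D1, so λ = (0.744 − 0.649) / (0.649 × 4.67 − 0.744 × 1.11) = 0.095 / 2.2 = 0.0431 V⁻¹.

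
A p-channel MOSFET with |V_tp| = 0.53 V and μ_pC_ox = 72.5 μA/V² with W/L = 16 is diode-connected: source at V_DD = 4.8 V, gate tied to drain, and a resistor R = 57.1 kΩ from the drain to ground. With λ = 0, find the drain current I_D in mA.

With gate tied to drain, V_SG = V_SD ≥ V_SG − |V_tp|, so the device is in saturation.
k_p = μ_pC_ox · (W/L) = 1.16 mA/V².
KCL at the drain: ½ k_p (V_SG − |V_tp|)² = (V_DD − V_SG)/R.
Let x = V_SG − 0.53. Then 33.1 x² + x − 4.27 = 0, giving x = 0.344 V (positive root), so V_SG = 0.874 V.
I_D = (V_DD − V_SG)/R = (4.8 − 0.874) / 57.1 = 0.0688 mA.

I_D = 0.0688 mA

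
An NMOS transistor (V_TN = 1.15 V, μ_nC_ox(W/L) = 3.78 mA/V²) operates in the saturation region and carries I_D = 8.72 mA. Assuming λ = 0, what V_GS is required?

In saturation I_D = ½ k_n (V_GS − V_TN)², so V_GS − V_TN = √(2 I_D / k_n) = √(2 × 8.72 / 3.78) = 2.15 V.
V_GS = 1.15 + 2.15 = 3.3 V.

V_GS = 3.30 V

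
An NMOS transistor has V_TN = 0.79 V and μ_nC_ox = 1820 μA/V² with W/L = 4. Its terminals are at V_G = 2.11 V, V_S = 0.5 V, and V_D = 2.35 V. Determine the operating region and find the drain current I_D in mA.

Saturation; I_D = 2.45 mA

V_GS = V_G − V_S = 2.11 − 0.5 = 1.61 V; V_DS = V_D − V_S = 2.35 − 0.5 = 1.85 V.
k_n = μ_nC_ox · (W/L) = 7.28 mA/V².
V_ov = V_GS − V_TN = 1.61 − 0.79 = 0.82 V.
Since V_DS = 1.85 V ≥ V_ov = 0.82 V, the device is in saturation.
I_D = ½ k_n V_ov² = 0.5 × 7.28 × 0.82² = 2.45 mA.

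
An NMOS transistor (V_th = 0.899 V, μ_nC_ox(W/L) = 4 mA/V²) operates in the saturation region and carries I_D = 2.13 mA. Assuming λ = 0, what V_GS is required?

In saturation I_D = ½ k_n (V_GS − V_th)², so V_GS − V_th = √(2 I_D / k_n) = √(2 × 2.13 / 4) = 1.03 V.
V_GS = 0.899 + 1.03 = 1.93 V.

V_GS = 1.93 V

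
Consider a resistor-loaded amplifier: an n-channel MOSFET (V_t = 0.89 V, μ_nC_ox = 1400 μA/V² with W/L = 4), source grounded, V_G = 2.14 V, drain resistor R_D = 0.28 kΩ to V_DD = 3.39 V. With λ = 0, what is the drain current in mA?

V_GS = V_G = 2.14 V, so V_ov = 2.14 − 0.89 = 1.25 V.
k_n = μ_nC_ox · (W/L) = 5.6 mA/V².
Assume saturation: I_D = ½ k_n V_ov² = 0.5 × 5.6 × 1.25² = 4.38 mA, giving V_DS = V_DD − I_D R_D = 3.39 − 4.38 × 0.28 = 2.17 V.
V_DS = 2.17 V ≥ V_ov = 1.25 V, confirming saturation.

I_D = 4.38 mA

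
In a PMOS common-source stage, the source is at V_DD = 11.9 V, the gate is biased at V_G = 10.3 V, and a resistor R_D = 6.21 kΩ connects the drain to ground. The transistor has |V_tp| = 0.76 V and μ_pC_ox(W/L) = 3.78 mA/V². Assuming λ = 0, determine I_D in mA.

V_SG = V_DD − V_G = 11.9 − 10.3 = 1.6 V, so V_ov = 1.6 − 0.76 = 0.84 V.
Assume saturation: I_D = ½ k_p V_ov² = 0.5 × 3.78 × 0.84² = 1.33 mA, giving V_SD = V_DD − I_D R_D = 11.9 − 1.33 × 6.21 = 3.62 V.
V_SD = 3.62 V ≥ V_ov = 0.84 V, confirming saturation.

I_D = 1.33 mA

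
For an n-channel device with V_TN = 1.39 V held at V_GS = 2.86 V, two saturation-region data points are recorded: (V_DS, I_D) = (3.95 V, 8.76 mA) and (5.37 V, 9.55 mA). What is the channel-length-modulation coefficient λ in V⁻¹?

With V_GS fixed, I_D ∝ (1 + λ V_DS) in saturation, so I_D2/I_D1 = (1 + λ V_DS2)/(1 + λ V_DS1).
9.55/8.76 = 1.09 = (1 + 5.37 λ)/(1 + 3.95 λ).
Solving: λ (I_D1 V_DS2 − I_D2 V_DS1) = I_D2 − I_D1, so λ = (9.55 − 8.76) / (8.76 × 5.37 − 9.55 × 3.95) = 0.79 / 9.32 = 0.0848 V⁻¹.

λ = 0.0848 V⁻¹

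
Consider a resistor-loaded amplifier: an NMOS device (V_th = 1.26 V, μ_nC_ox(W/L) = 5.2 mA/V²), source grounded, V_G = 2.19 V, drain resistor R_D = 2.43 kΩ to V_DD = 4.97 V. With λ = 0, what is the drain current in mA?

I_D = 1.83 mA

V_GS = V_G = 2.19 V, so V_ov = 2.19 − 1.26 = 0.93 V.
Assume saturation: I_D = ½ k_n V_ov² = 0.5 × 5.2 × 0.93² = 2.25 mA, giving V_DS = V_DD − I_D R_D = 4.97 − 2.25 × 2.43 = -0.494 V.
But -0.494 V < V_ov = 0.93 V, so the device is actually in triode.
In triode I_D = k_n[V_ov V_DS − ½ V_DS²] and I_D = (V_DD − V_DS)/R_D. Equating: 6.32 V_DS² − 12.75 V_DS + 4.97 = 0, giving V_DS = 0.528 V (the root below V_ov).
I_D = (4.97 − 0.528) / 2.43 = 1.83 mA.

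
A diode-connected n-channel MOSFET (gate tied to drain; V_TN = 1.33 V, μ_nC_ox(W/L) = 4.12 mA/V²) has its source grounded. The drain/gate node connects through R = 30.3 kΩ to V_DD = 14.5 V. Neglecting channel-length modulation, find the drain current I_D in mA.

I_D = 0.420 mA

With gate tied to drain, V_GS = V_DS ≥ V_GS − V_TN, so the device is in saturation.
KCL at the drain: ½ k_n (V_GS − V_TN)² = (V_DD − V_GS)/R.
Let x = V_GS − 1.33. Then 62.4 x² + x − 13.17 = 0, giving x = 0.451 V (positive root), so V_GS = 1.78 V.
I_D = (V_DD − V_GS)/R = (14.5 − 1.78) / 30.3 = 0.42 mA.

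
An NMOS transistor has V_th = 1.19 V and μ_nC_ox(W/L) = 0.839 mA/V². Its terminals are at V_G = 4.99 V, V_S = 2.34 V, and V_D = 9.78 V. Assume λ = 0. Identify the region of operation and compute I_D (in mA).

Saturation; I_D = 0.894 mA

V_GS = V_G − V_S = 4.99 − 2.34 = 2.65 V; V_DS = V_D − V_S = 9.78 − 2.34 = 7.44 V.
V_ov = V_GS − V_th = 2.65 − 1.19 = 1.46 V.
Since V_DS = 7.44 V ≥ V_ov = 1.46 V, the device is in saturation.
I_D = ½ k_n V_ov² = 0.5 × 0.839 × 1.46² = 0.894 mA.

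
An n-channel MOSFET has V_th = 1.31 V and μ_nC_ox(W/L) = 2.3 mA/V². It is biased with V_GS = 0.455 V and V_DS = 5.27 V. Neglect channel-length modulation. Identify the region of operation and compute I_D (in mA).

V_GS = 0.455 V < V_th = 1.31 V, so the transistor is in cutoff.

Cutoff; I_D = 0 mA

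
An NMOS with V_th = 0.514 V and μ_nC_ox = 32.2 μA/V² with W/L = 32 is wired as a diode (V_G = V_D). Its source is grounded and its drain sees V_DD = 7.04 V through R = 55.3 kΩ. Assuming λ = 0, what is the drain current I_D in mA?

I_D = 0.110 mA

With gate tied to drain, V_GS = V_DS ≥ V_GS − V_th, so the device is in saturation.
k_n = μ_nC_ox · (W/L) = 1.03 mA/V².
KCL at the drain: ½ k_n (V_GS − V_th)² = (V_DD − V_GS)/R.
Let x = V_GS − 0.514. Then 28.5 x² + x − 6.526 = 0, giving x = 0.461 V (positive root), so V_GS = 0.975 V.
I_D = (V_DD − V_GS)/R = (7.04 − 0.975) / 55.3 = 0.11 mA.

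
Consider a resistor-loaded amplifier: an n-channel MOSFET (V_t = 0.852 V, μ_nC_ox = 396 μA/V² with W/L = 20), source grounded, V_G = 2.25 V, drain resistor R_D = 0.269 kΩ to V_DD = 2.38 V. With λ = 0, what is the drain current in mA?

V_GS = V_G = 2.25 V, so V_ov = 2.25 − 0.852 = 1.4 V.
k_n = μ_nC_ox · (W/L) = 7.92 mA/V².
Assume saturation: I_D = ½ k_n V_ov² = 0.5 × 7.92 × 1.4² = 7.74 mA, giving V_DS = V_DD − I_D R_D = 2.38 − 7.74 × 0.269 = 0.298 V.
But 0.298 V < V_ov = 1.4 V, so the device is actually in triode.
In triode I_D = k_n[V_ov V_DS − ½ V_DS²] and I_D = (V_DD − V_DS)/R_D. Equating: 1.07 V_DS² − 3.978 V_DS + 2.38 = 0, giving V_DS = 0.748 V (the root below V_ov).
I_D = (2.38 − 0.748) / 0.269 = 6.07 mA.

I_D = 6.07 mA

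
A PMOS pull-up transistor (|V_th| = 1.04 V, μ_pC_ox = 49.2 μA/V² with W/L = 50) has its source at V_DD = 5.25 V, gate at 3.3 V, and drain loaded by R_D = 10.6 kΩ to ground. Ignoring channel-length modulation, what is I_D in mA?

V_SG = V_DD − V_G = 5.25 − 3.3 = 1.95 V, so V_ov = 1.95 − 1.04 = 0.91 V.
k_p = μ_pC_ox · (W/L) = 2.46 mA/V².
Assume saturation: I_D = ½ k_p V_ov² = 0.5 × 2.46 × 0.91² = 1.02 mA, giving V_SD = V_DD − I_D R_D = 5.25 − 1.02 × 10.6 = -5.55 V.
But -5.55 V < V_ov = 0.91 V, so the device is actually in triode.
In triode I_D = k_p[V_ov V_SD − ½ V_SD²] and I_D = (V_DD − V_SD)/R_D. Equating: 13 V_SD² − 24.73 V_SD + 5.25 = 0, giving V_SD = 0.244 V (the root below V_ov).
I_D = (5.25 − 0.244) / 10.6 = 0.472 mA.

I_D = 0.472 mA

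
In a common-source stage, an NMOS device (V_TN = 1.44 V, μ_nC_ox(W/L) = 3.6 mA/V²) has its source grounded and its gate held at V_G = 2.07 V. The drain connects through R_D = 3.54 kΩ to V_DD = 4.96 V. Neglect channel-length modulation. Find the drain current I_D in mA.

V_GS = V_G = 2.07 V, so V_ov = 2.07 − 1.44 = 0.63 V.
Assume saturation: I_D = ½ k_n V_ov² = 0.5 × 3.6 × 0.63² = 0.714 mA, giving V_DS = V_DD − I_D R_D = 4.96 − 0.714 × 3.54 = 2.43 V.
V_DS = 2.43 V ≥ V_ov = 0.63 V, confirming saturation.

I_D = 0.714 mA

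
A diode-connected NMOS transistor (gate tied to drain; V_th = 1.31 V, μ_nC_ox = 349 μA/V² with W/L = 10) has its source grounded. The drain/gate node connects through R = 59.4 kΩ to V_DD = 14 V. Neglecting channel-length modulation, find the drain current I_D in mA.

With gate tied to drain, V_GS = V_DS ≥ V_GS − V_th, so the device is in saturation.
k_n = μ_nC_ox · (W/L) = 3.49 mA/V².
KCL at the drain: ½ k_n (V_GS − V_th)² = (V_DD − V_GS)/R.
Let x = V_GS − 1.31. Then 104 x² + x − 12.69 = 0, giving x = 0.345 V (positive root), so V_GS = 1.66 V.
I_D = (V_DD − V_GS)/R = (14 − 1.66) / 59.4 = 0.208 mA.

I_D = 0.208 mA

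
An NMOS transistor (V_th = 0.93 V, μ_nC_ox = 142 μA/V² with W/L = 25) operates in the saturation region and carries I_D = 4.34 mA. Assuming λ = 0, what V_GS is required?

V_GS = 2.49 V

k_n = μ_nC_ox · (W/L) = 3.55 mA/V².
In saturation I_D = ½ k_n (V_GS − V_th)², so V_GS − V_th = √(2 I_D / k_n) = √(2 × 4.34 / 3.55) = 1.56 V.
V_GS = 0.93 + 1.56 = 2.49 V.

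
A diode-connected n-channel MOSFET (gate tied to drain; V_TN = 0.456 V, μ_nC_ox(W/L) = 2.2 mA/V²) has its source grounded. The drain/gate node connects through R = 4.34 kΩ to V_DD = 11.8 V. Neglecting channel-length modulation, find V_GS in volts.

With gate tied to drain, V_GS = V_DS ≥ V_GS − V_TN, so the device is in saturation.
KCL at the drain: ½ k_n (V_GS − V_TN)² = (V_DD − V_GS)/R.
Let x = V_GS − 0.456. Then 4.77 x² + x − 11.34 = 0, giving x = 1.44 V (positive root), so V_GS = 1.9 V.
I_D = (V_DD − V_GS)/R = (11.8 − 1.9) / 4.34 = 2.28 mA.

V_GS = 1.90 V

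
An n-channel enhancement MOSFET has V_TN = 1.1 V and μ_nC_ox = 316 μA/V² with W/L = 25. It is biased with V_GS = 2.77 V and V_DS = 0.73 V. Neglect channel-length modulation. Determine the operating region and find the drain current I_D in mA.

Triode; I_D = 7.53 mA

k_n = μ_nC_ox · (W/L) = 7.9 mA/V².
V_ov = V_GS − V_TN = 2.77 − 1.1 = 1.67 V.
Since V_DS = 0.73 V < V_ov = 1.67 V, the device is in the triode region.
I_D = k_n [V_ov · V_DS − ½ V_DS²] = 7.9 × [1.67 × 0.73 − 0.5 × 0.73²] = 7.53 mA.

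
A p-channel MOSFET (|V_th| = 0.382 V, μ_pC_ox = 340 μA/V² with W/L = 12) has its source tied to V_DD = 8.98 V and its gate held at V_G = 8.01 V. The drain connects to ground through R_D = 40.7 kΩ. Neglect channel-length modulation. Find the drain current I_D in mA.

V_SG = V_DD − V_G = 8.98 − 8.01 = 0.97 V, so V_ov = 0.97 − 0.382 = 0.588 V.
k_p = μ_pC_ox · (W/L) = 4.08 mA/V².
Assume saturation: I_D = ½ k_p V_ov² = 0.5 × 4.08 × 0.588² = 0.705 mA, giving V_SD = V_DD − I_D R_D = 8.98 − 0.705 × 40.7 = -19.7 V.
But -19.7 V < V_ov = 0.588 V, so the device is actually in triode.
In triode I_D = k_p[V_ov V_SD − ½ V_SD²] and I_D = (V_DD − V_SD)/R_D. Equating: 83 V_SD² − 98.64 V_SD + 8.98 = 0, giving V_SD = 0.0993 V (the root below V_ov).
I_D = (8.98 − 0.0993) / 40.7 = 0.218 mA.

I_D = 0.218 mA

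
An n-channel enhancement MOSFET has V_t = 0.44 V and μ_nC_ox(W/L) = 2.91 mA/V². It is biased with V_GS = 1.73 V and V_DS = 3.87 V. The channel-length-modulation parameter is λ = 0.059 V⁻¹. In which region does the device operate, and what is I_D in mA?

Saturation; I_D = 2.97 mA

V_ov = V_GS − V_t = 1.73 − 0.44 = 1.29 V.
Since V_DS = 3.87 V ≥ V_ov = 1.29 V, the device is in saturation.
I_D = ½ k_n V_ov² (1 + λ V_DS) = 0.5 × 2.91 × 1.29² × (1 + 0.059 × 3.87) = 2.97 mA.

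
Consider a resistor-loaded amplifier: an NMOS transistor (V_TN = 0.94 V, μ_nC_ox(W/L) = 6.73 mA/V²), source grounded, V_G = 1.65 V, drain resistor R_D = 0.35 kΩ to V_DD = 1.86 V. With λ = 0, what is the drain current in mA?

I_D = 1.70 mA

V_GS = V_G = 1.65 V, so V_ov = 1.65 − 0.94 = 0.71 V.
Assume saturation: I_D = ½ k_n V_ov² = 0.5 × 6.73 × 0.71² = 1.7 mA, giving V_DS = V_DD − I_D R_D = 1.86 − 1.7 × 0.35 = 1.27 V.
V_DS = 1.27 V ≥ V_ov = 0.71 V, confirming saturation.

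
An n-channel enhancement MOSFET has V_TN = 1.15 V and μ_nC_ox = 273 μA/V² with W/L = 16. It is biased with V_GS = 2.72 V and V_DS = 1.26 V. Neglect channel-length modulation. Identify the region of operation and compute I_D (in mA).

Triode; I_D = 5.17 mA

k_n = μ_nC_ox · (W/L) = 4.368 mA/V².
V_ov = V_GS − V_TN = 2.72 − 1.15 = 1.57 V.
Since V_DS = 1.26 V < V_ov = 1.57 V, the device is in the triode region.
I_D = k_n [V_ov · V_DS − ½ V_DS²] = 4.368 × [1.57 × 1.26 − 0.5 × 1.26²] = 5.17 mA.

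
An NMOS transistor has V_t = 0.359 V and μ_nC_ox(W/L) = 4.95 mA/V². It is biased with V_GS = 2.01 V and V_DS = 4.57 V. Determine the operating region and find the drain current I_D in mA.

Saturation; I_D = 6.75 mA

V_ov = V_GS − V_t = 2.01 − 0.359 = 1.65 V.
Since V_DS = 4.57 V ≥ V_ov = 1.65 V, the device is in saturation.
I_D = ½ k_n V_ov² = 0.5 × 4.95 × 1.65² = 6.75 mA.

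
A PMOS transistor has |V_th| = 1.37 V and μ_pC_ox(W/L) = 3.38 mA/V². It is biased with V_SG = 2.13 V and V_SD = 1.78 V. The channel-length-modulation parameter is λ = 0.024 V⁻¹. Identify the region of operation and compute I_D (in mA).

Saturation; I_D = 1.02 mA

V_ov = V_SG − |V_th| = 2.13 − 1.37 = 0.76 V.
Since V_SD = 1.78 V ≥ V_ov = 0.76 V, the device is in saturation.
I_D = ½ k_p V_ov² (1 + λ V_SD) = 0.5 × 3.38 × 0.76² × (1 + 0.024 × 1.78) = 1.02 mA.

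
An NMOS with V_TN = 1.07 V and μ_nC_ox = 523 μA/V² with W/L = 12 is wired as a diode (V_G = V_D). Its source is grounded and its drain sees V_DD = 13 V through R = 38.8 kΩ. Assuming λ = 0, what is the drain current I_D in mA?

I_D = 0.300 mA

With gate tied to drain, V_GS = V_DS ≥ V_GS − V_TN, so the device is in saturation.
k_n = μ_nC_ox · (W/L) = 6.276 mA/V².
KCL at the drain: ½ k_n (V_GS − V_TN)² = (V_DD − V_GS)/R.
Let x = V_GS − 1.07. Then 122 x² + x − 11.93 = 0, giving x = 0.309 V (positive root), so V_GS = 1.38 V.
I_D = (V_DD − V_GS)/R = (13 − 1.38) / 38.8 = 0.3 mA.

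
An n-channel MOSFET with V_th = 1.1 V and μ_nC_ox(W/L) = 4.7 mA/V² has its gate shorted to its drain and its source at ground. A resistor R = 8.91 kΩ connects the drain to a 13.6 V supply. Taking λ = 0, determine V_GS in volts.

With gate tied to drain, V_GS = V_DS ≥ V_GS − V_th, so the device is in saturation.
KCL at the drain: ½ k_n (V_GS − V_th)² = (V_DD − V_GS)/R.
Let x = V_GS − 1.1. Then 20.9 x² + x − 12.5 = 0, giving x = 0.749 V (positive root), so V_GS = 1.85 V.
I_D = (V_DD − V_GS)/R = (13.6 − 1.85) / 8.91 = 1.32 mA.

V_GS = 1.85 V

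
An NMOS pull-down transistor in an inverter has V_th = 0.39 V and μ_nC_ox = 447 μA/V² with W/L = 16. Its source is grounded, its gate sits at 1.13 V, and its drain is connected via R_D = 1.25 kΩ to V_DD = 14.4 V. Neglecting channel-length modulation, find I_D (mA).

V_GS = V_G = 1.13 V, so V_ov = 1.13 − 0.39 = 0.74 V.
k_n = μ_nC_ox · (W/L) = 7.152 mA/V².
Assume saturation: I_D = ½ k_n V_ov² = 0.5 × 7.152 × 0.74² = 1.96 mA, giving V_DS = V_DD − I_D R_D = 14.4 − 1.96 × 1.25 = 12 V.
V_DS = 12 V ≥ V_ov = 0.74 V, confirming saturation.

I_D = 1.96 mA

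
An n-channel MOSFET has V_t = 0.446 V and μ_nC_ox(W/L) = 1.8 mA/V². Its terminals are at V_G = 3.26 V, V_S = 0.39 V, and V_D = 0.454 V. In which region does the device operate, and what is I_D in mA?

Triode; I_D = 0.276 mA

V_GS = V_G − V_S = 3.26 − 0.39 = 2.87 V; V_DS = V_D − V_S = 0.454 − 0.39 = 0.064 V.
V_ov = V_GS − V_t = 2.87 − 0.446 = 2.42 V.
Since V_DS = 0.064 V < V_ov = 2.42 V, the device is in the triode region.
I_D = k_n [V_ov · V_DS − ½ V_DS²] = 1.8 × [2.42 × 0.064 − 0.5 × 0.064²] = 0.276 mA.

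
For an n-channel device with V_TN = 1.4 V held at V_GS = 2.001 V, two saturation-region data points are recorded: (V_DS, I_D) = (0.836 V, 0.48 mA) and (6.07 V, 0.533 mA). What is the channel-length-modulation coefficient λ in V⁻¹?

λ = 0.0215 V⁻¹

With V_GS fixed, I_D ∝ (1 + λ V_DS) in saturation, so I_D2/I_D1 = (1 + λ V_DS2)/(1 + λ V_DS1).
0.533/0.48 = 1.11 = (1 + 6.07 λ)/(1 + 0.836 λ).
Solving: λ (I_D1 V_DS2 − I_D2 V_DS1) = I_D2 − I_D1, so λ = (0.533 − 0.48) / (0.48 × 6.07 − 0.533 × 0.836) = 0.053 / 2.47 = 0.0215 V⁻¹.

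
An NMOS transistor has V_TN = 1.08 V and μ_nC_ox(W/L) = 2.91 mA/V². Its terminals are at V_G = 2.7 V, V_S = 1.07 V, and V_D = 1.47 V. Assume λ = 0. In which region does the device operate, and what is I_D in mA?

Triode; I_D = 0.407 mA

V_GS = V_G − V_S = 2.7 − 1.07 = 1.63 V; V_DS = V_D − V_S = 1.47 − 1.07 = 0.4 V.
V_ov = V_GS − V_TN = 1.63 − 1.08 = 0.55 V.
Since V_DS = 0.4 V < V_ov = 0.55 V, the device is in the triode region.
I_D = k_n [V_ov · V_DS − ½ V_DS²] = 2.91 × [0.55 × 0.4 − 0.5 × 0.4²] = 0.407 mA.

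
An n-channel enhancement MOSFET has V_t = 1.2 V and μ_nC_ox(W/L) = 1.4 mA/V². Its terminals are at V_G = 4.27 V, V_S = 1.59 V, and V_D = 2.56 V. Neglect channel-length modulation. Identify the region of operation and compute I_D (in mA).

Triode; I_D = 1.35 mA

V_GS = V_G − V_S = 4.27 − 1.59 = 2.68 V; V_DS = V_D − V_S = 2.56 − 1.59 = 0.97 V.
V_ov = V_GS − V_t = 2.68 − 1.2 = 1.48 V.
Since V_DS = 0.97 V < V_ov = 1.48 V, the device is in the triode region.
I_D = k_n [V_ov · V_DS − ½ V_DS²] = 1.4 × [1.48 × 0.97 − 0.5 × 0.97²] = 1.35 mA.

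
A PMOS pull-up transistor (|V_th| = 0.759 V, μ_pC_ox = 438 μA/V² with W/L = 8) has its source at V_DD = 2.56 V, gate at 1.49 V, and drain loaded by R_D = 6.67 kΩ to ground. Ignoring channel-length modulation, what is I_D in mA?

I_D = 0.169 mA

V_SG = V_DD − V_G = 2.56 − 1.49 = 1.07 V, so V_ov = 1.07 − 0.759 = 0.311 V.
k_p = μ_pC_ox · (W/L) = 3.504 mA/V².
Assume saturation: I_D = ½ k_p V_ov² = 0.5 × 3.504 × 0.311² = 0.169 mA, giving V_SD = V_DD − I_D R_D = 2.56 − 0.169 × 6.67 = 1.43 V.
V_SD = 1.43 V ≥ V_ov = 0.311 V, confirming saturation.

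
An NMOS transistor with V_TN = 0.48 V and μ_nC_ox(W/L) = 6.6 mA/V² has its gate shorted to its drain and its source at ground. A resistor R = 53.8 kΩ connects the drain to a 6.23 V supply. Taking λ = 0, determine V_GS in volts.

V_GS = 0.657 V

With gate tied to drain, V_GS = V_DS ≥ V_GS − V_TN, so the device is in saturation.
KCL at the drain: ½ k_n (V_GS − V_TN)² = (V_DD − V_GS)/R.
Let x = V_GS − 0.48. Then 178 x² + x − 5.75 = 0, giving x = 0.177 V (positive root), so V_GS = 0.657 V.
I_D = (V_DD − V_GS)/R = (6.23 − 0.657) / 53.8 = 0.104 mA.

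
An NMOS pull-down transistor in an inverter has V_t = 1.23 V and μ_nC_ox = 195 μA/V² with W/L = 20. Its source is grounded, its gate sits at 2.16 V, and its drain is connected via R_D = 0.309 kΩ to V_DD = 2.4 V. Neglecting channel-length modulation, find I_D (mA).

I_D = 1.69 mA

V_GS = V_G = 2.16 V, so V_ov = 2.16 − 1.23 = 0.93 V.
k_n = μ_nC_ox · (W/L) = 3.9 mA/V².
Assume saturation: I_D = ½ k_n V_ov² = 0.5 × 3.9 × 0.93² = 1.69 mA, giving V_DS = V_DD − I_D R_D = 2.4 − 1.69 × 0.309 = 1.88 V.
V_DS = 1.88 V ≥ V_ov = 0.93 V, confirming saturation.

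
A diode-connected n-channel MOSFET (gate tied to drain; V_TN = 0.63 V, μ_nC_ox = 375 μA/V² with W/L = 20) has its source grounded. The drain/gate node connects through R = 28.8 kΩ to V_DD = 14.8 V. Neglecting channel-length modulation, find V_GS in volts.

V_GS = 0.988 V

With gate tied to drain, V_GS = V_DS ≥ V_GS − V_TN, so the device is in saturation.
k_n = μ_nC_ox · (W/L) = 7.5 mA/V².
KCL at the drain: ½ k_n (V_GS − V_TN)² = (V_DD − V_GS)/R.
Let x = V_GS − 0.63. Then 108 x² + x − 14.17 = 0, giving x = 0.358 V (positive root), so V_GS = 0.988 V.
I_D = (V_DD − V_GS)/R = (14.8 − 0.988) / 28.8 = 0.48 mA.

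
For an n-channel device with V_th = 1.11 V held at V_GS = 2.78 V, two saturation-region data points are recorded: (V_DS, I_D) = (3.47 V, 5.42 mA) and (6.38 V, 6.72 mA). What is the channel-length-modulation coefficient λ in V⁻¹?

With V_GS fixed, I_D ∝ (1 + λ V_DS) in saturation, so I_D2/I_D1 = (1 + λ V_DS2)/(1 + λ V_DS1).
6.72/5.42 = 1.24 = (1 + 6.38 λ)/(1 + 3.47 λ).
Solving: λ (I_D1 V_DS2 − I_D2 V_DS1) = I_D2 − I_D1, so λ = (6.72 − 5.42) / (5.42 × 6.38 − 6.72 × 3.47) = 1.3 / 11.3 = 0.115 V⁻¹.

λ = 0.115 V⁻¹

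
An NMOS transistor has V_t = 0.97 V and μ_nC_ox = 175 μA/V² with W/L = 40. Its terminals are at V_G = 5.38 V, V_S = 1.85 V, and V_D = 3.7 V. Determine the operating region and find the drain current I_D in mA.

Triode; I_D = 21.2 mA

V_GS = V_G − V_S = 5.38 − 1.85 = 3.53 V; V_DS = V_D − V_S = 3.7 − 1.85 = 1.85 V.
k_n = μ_nC_ox · (W/L) = 7 mA/V².
V_ov = V_GS − V_t = 3.53 − 0.97 = 2.56 V.
Since V_DS = 1.85 V < V_ov = 2.56 V, the device is in the triode region.
I_D = k_n [V_ov · V_DS − ½ V_DS²] = 7 × [2.56 × 1.85 − 0.5 × 1.85²] = 21.2 mA.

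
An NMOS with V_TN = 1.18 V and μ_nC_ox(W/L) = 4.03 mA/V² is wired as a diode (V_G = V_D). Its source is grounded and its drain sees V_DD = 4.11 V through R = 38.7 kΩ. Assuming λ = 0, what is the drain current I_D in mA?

I_D = 0.0709 mA

With gate tied to drain, V_GS = V_DS ≥ V_GS − V_TN, so the device is in saturation.
KCL at the drain: ½ k_n (V_GS − V_TN)² = (V_DD − V_GS)/R.
Let x = V_GS − 1.18. Then 78 x² + x − 2.93 = 0, giving x = 0.188 V (positive root), so V_GS = 1.37 V.
I_D = (V_DD − V_GS)/R = (4.11 − 1.37) / 38.7 = 0.0709 mA.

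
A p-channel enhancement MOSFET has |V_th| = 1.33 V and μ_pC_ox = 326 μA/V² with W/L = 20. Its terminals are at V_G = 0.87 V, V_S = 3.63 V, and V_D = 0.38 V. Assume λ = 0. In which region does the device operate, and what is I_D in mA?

Saturation; I_D = 6.67 mA

V_SG = V_S − V_G = 3.63 − 0.87 = 2.76 V; V_SD = V_S − V_D = 3.63 − 0.38 = 3.25 V.
k_p = μ_pC_ox · (W/L) = 6.52 mA/V².
V_ov = V_SG − |V_th| = 2.76 − 1.33 = 1.43 V.
Since V_SD = 3.25 V ≥ V_ov = 1.43 V, the device is in saturation.
I_D = ½ k_p V_ov² = 0.5 × 6.52 × 1.43² = 6.67 mA.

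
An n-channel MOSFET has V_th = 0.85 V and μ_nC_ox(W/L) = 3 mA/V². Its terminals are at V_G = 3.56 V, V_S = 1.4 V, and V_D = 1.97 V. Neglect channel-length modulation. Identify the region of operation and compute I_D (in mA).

V_GS = V_G − V_S = 3.56 − 1.4 = 2.16 V; V_DS = V_D − V_S = 1.97 − 1.4 = 0.57 V.
V_ov = V_GS − V_th = 2.16 − 0.85 = 1.31 V.
Since V_DS = 0.57 V < V_ov = 1.31 V, the device is in the triode region.
I_D = k_n [V_ov · V_DS − ½ V_DS²] = 3 × [1.31 × 0.57 − 0.5 × 0.57²] = 1.75 mA.

Triode; I_D = 1.75 mA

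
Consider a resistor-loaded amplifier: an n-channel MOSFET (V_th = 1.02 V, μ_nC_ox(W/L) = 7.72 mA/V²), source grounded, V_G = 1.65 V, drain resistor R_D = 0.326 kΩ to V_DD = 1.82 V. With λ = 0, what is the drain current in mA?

I_D = 1.53 mA

V_GS = V_G = 1.65 V, so V_ov = 1.65 − 1.02 = 0.63 V.
Assume saturation: I_D = ½ k_n V_ov² = 0.5 × 7.72 × 0.63² = 1.53 mA, giving V_DS = V_DD − I_D R_D = 1.82 − 1.53 × 0.326 = 1.32 V.
V_DS = 1.32 V ≥ V_ov = 0.63 V, confirming saturation.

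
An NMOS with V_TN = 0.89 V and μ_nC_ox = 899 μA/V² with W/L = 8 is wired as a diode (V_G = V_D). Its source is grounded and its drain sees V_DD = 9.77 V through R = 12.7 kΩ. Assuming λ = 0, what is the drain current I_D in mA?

I_D = 0.665 mA

With gate tied to drain, V_GS = V_DS ≥ V_GS − V_TN, so the device is in saturation.
k_n = μ_nC_ox · (W/L) = 7.192 mA/V².
KCL at the drain: ½ k_n (V_GS − V_TN)² = (V_DD − V_GS)/R.
Let x = V_GS − 0.89. Then 45.7 x² + x − 8.88 = 0, giving x = 0.43 V (positive root), so V_GS = 1.32 V.
I_D = (V_DD − V_GS)/R = (9.77 − 1.32) / 12.7 = 0.665 mA.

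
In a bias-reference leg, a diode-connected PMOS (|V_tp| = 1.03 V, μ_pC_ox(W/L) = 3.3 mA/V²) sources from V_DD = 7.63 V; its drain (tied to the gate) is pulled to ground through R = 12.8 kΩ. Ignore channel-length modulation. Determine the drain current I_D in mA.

I_D = 0.474 mA

With gate tied to drain, V_SG = V_SD ≥ V_SG − |V_tp|, so the device is in saturation.
KCL at the drain: ½ k_p (V_SG − |V_tp|)² = (V_DD − V_SG)/R.
Let x = V_SG − 1.03. Then 21.1 x² + x − 6.6 = 0, giving x = 0.536 V (positive root), so V_SG = 1.57 V.
I_D = (V_DD − V_SG)/R = (7.63 − 1.57) / 12.8 = 0.474 mA.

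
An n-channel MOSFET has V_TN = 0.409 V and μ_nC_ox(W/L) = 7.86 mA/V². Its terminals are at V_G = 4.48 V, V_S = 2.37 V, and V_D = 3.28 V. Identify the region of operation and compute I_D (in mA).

Triode; I_D = 8.91 mA

V_GS = V_G − V_S = 4.48 − 2.37 = 2.11 V; V_DS = V_D − V_S = 3.28 − 2.37 = 0.91 V.
V_ov = V_GS − V_TN = 2.11 − 0.409 = 1.7 V.
Since V_DS = 0.91 V < V_ov = 1.7 V, the device is in the triode region.
I_D = k_n [V_ov · V_DS − ½ V_DS²] = 7.86 × [1.7 × 0.91 − 0.5 × 0.91²] = 8.91 mA.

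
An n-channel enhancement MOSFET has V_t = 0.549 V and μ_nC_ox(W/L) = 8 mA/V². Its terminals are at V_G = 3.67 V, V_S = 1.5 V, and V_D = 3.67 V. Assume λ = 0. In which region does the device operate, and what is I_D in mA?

V_GS = V_G − V_S = 3.67 − 1.5 = 2.17 V; V_DS = V_D − V_S = 3.67 − 1.5 = 2.17 V.
V_ov = V_GS − V_t = 2.17 − 0.549 = 1.62 V.
Since V_DS = 2.17 V ≥ V_ov = 1.62 V, the device is in saturation.
I_D = ½ k_n V_ov² = 0.5 × 8 × 1.62² = 10.5 mA.

Saturation; I_D = 10.5 mA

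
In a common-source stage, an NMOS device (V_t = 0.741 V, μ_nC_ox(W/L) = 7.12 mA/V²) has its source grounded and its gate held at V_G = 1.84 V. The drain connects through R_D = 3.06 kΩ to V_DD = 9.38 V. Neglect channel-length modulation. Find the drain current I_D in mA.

I_D = 2.91 mA

V_GS = V_G = 1.84 V, so V_ov = 1.84 − 0.741 = 1.1 V.
Assume saturation: I_D = ½ k_n V_ov² = 0.5 × 7.12 × 1.1² = 4.3 mA, giving V_DS = V_DD − I_D R_D = 9.38 − 4.3 × 3.06 = -3.78 V.
But -3.78 V < V_ov = 1.1 V, so the device is actually in triode.
In triode I_D = k_n[V_ov V_DS − ½ V_DS²] and I_D = (V_DD − V_DS)/R_D. Equating: 10.9 V_DS² − 24.94 V_DS + 9.38 = 0, giving V_DS = 0.474 V (the root below V_ov).
I_D = (9.38 − 0.474) / 3.06 = 2.91 mA.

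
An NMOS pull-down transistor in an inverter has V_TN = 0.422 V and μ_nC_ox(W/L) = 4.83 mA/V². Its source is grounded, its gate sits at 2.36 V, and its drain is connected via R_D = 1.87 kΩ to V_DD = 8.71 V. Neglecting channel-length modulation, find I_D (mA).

I_D = 4.37 mA

V_GS = V_G = 2.36 V, so V_ov = 2.36 − 0.422 = 1.94 V.
Assume saturation: I_D = ½ k_n V_ov² = 0.5 × 4.83 × 1.94² = 9.07 mA, giving V_DS = V_DD − I_D R_D = 8.71 − 9.07 × 1.87 = -8.25 V.
But -8.25 V < V_ov = 1.94 V, so the device is actually in triode.
In triode I_D = k_n[V_ov V_DS − ½ V_DS²] and I_D = (V_DD − V_DS)/R_D. Equating: 4.52 V_DS² − 18.5 V_DS + 8.71 = 0, giving V_DS = 0.543 V (the root below V_ov).
I_D = (8.71 − 0.543) / 1.87 = 4.37 mA.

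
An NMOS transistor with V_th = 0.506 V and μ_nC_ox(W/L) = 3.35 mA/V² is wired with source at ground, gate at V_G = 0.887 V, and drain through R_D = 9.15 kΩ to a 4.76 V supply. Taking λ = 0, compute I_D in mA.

I_D = 0.243 mA

V_GS = V_G = 0.887 V, so V_ov = 0.887 − 0.506 = 0.381 V.
Assume saturation: I_D = ½ k_n V_ov² = 0.5 × 3.35 × 0.381² = 0.243 mA, giving V_DS = V_DD − I_D R_D = 4.76 − 0.243 × 9.15 = 2.54 V.
V_DS = 2.54 V ≥ V_ov = 0.381 V, confirming saturation.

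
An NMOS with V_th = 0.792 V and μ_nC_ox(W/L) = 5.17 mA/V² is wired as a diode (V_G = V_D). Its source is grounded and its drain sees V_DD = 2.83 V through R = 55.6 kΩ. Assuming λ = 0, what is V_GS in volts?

With gate tied to drain, V_GS = V_DS ≥ V_GS − V_th, so the device is in saturation.
KCL at the drain: ½ k_n (V_GS − V_th)² = (V_DD − V_GS)/R.
Let x = V_GS − 0.792. Then 144 x² + x − 2.038 = 0, giving x = 0.116 V (positive root), so V_GS = 0.908 V.
I_D = (V_DD − V_GS)/R = (2.83 − 0.908) / 55.6 = 0.0346 mA.

V_GS = 0.908 V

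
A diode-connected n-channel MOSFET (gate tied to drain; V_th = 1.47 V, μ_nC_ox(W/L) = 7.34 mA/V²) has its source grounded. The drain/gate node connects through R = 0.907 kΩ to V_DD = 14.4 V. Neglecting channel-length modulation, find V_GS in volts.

With gate tied to drain, V_GS = V_DS ≥ V_GS − V_th, so the device is in saturation.
KCL at the drain: ½ k_n (V_GS − V_th)² = (V_DD − V_GS)/R.
Let x = V_GS − 1.47. Then 3.33 x² + x − 12.93 = 0, giving x = 1.83 V (positive root), so V_GS = 3.3 V.
I_D = (V_DD − V_GS)/R = (14.4 − 3.3) / 0.907 = 12.2 mA.

V_GS = 3.30 V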